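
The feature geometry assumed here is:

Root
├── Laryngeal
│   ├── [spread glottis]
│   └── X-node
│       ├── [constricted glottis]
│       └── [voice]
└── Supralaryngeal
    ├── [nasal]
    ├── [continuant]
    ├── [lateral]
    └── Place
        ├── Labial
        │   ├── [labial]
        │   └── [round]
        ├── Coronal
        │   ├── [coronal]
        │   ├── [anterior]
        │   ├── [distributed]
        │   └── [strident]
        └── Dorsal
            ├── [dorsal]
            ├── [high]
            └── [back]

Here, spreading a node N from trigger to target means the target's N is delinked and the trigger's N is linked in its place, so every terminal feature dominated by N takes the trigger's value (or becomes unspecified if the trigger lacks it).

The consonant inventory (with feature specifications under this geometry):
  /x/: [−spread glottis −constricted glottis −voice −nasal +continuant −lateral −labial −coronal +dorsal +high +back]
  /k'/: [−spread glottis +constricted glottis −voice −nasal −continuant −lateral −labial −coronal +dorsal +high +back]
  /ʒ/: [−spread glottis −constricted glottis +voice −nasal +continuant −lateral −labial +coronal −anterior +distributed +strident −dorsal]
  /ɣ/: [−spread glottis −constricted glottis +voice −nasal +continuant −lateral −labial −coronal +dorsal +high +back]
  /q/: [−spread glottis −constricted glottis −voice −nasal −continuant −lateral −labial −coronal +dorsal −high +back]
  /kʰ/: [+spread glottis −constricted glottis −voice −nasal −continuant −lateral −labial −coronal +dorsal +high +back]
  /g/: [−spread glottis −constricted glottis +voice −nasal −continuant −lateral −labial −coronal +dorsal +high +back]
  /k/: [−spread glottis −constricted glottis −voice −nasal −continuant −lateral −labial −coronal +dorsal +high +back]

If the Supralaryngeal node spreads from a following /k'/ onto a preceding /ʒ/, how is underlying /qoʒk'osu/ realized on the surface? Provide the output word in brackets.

[qogk'osu]

Supralaryngeal immediately or transitively dominates [nasal], [continuant], [lateral], [labial], [round], [coronal], [anterior], [distributed], [strident], [dorsal], [high], [back].
Spreading Supralaryngeal from /k'/ onto /ʒ/ replaces those values with /k'/'s: [−nasal], [−continuant], [−lateral], [−labial], [−coronal], [+dorsal], [+high], [+back]. Features outside Supralaryngeal ([spread glottis], [constricted glottis], [voice]) stay as in /ʒ/.
The resulting bundle matches /g/ in the inventory; substituting it for /ʒ/ gives [qogk'osu].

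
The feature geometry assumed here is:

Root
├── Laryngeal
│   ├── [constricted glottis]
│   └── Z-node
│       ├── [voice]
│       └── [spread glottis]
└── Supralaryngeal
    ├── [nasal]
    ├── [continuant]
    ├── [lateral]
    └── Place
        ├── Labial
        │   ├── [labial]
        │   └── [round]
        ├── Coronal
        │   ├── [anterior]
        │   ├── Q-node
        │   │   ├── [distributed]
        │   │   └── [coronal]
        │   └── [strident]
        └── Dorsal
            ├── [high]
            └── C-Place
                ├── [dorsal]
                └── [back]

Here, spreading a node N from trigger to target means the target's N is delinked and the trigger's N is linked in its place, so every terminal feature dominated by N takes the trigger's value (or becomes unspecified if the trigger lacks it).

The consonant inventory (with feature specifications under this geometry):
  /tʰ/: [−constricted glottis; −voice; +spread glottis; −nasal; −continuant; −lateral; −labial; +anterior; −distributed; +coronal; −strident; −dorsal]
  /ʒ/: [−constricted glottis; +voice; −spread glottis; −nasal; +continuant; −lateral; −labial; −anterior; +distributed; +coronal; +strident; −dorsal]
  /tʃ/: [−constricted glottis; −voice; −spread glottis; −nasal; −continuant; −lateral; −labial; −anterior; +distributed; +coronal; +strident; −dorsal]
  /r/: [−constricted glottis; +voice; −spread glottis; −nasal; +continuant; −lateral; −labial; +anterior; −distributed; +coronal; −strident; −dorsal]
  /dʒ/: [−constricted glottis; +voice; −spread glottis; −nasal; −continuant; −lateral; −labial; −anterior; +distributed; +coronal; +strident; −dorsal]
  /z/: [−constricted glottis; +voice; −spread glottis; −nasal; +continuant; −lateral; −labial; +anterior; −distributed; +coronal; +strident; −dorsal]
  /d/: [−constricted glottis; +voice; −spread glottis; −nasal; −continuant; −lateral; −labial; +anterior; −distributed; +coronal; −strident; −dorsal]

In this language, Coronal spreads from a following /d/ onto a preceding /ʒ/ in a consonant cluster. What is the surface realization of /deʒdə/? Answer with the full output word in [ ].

The Coronal node dominates the terminals [anterior], [distributed], [coronal], [strident].
After delinking /ʒ/'s Coronal and linking /d/'s, the affected terminals become [+anterior], [−distributed], [+coronal], [−strident]; [constricted glottis], [voice], [spread glottis], … (outside Coronal) are retained from /ʒ/.
This feature bundle is that of [r], so /deʒdə/ surfaces as [derdə].

[derdə]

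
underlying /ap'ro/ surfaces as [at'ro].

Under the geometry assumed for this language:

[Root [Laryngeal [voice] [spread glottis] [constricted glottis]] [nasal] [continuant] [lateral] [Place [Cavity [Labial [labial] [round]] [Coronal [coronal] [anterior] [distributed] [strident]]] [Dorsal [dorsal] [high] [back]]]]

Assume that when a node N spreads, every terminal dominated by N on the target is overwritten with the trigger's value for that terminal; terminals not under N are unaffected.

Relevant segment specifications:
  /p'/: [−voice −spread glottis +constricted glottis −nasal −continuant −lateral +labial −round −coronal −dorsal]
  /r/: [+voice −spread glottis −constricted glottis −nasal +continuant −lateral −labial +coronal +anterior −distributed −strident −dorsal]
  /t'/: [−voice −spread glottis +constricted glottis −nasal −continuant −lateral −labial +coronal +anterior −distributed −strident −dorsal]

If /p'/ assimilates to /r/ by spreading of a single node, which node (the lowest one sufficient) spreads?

/p'/ and [t'] differ in [labial], [round], [coronal], [anterior], [distributed], [strident]; every other specified feature is identical.
The smallest constituent containing every changed terminal is Cavity — each of its daughters lacks at least one of the affected features.
Delinking /p'/'s Cavity and associating /r/'s Cavity gives precisely the feature bundle of [t'].
[constricted glottis], [voice] stay as in /p'/ although /r/ differs there, so no node dominating them spread; among the remaining candidates Cavity is the lowest that derives the output.

Cavity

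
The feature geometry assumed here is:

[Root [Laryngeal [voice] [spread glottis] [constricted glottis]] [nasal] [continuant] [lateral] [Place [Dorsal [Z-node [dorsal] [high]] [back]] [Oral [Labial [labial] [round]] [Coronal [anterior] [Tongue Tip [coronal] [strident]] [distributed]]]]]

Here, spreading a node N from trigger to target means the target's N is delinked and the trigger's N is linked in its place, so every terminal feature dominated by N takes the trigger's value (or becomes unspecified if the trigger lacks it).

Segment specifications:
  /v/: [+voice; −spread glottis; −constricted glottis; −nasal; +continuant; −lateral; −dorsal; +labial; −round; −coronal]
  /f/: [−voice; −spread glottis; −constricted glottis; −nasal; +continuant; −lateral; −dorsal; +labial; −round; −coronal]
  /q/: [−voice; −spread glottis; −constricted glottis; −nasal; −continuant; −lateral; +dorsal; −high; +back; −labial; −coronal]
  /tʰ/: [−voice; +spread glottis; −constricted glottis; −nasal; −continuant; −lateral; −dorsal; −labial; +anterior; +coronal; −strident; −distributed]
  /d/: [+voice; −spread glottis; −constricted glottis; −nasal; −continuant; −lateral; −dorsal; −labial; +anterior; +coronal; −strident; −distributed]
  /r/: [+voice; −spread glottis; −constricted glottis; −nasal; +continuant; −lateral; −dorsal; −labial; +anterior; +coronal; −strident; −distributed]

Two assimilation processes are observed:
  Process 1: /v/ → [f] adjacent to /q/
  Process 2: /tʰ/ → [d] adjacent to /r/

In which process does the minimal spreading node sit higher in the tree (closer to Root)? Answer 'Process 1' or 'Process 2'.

Process 1: the feature that changes is [voice]; the minimal node is [voice] (depth 2).
Process 2: the features that change are [voice], [spread glottis]; the minimal node is Laryngeal (depth 1).
Depth 1 < depth 2; Process 2 involves the structurally higher constituent Laryngeal.

Process 2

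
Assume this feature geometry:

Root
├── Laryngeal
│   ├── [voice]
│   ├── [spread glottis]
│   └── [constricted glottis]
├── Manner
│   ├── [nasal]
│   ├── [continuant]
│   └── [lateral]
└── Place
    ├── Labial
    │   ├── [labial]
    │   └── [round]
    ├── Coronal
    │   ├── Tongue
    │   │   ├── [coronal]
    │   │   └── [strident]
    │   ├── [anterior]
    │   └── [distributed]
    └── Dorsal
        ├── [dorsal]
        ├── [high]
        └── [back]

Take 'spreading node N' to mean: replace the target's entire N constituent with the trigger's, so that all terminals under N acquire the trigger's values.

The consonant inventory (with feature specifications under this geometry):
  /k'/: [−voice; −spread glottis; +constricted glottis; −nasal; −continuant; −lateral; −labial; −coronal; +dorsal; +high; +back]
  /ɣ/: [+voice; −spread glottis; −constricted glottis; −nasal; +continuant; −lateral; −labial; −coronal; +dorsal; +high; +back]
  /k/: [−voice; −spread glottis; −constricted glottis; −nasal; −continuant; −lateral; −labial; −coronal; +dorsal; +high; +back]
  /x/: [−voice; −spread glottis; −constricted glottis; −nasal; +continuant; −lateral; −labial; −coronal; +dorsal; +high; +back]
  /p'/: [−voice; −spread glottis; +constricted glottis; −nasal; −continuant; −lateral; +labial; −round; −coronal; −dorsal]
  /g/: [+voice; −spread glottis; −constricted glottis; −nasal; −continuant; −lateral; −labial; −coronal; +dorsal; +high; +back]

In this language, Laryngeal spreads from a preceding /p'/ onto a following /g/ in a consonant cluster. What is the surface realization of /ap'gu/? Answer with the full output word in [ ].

Terminals under Laryngeal in this geometry: [voice], [spread glottis], [constricted glottis].
After delinking /g/'s Laryngeal and linking /p'/'s, the affected terminals become [−voice], [−spread glottis], [+constricted glottis]; [nasal], [continuant], [lateral], … (outside Laryngeal) are retained from /g/.
The resulting bundle matches /k'/ in the inventory; substituting it for /g/ gives [ap'k'u].

[ap'k'u]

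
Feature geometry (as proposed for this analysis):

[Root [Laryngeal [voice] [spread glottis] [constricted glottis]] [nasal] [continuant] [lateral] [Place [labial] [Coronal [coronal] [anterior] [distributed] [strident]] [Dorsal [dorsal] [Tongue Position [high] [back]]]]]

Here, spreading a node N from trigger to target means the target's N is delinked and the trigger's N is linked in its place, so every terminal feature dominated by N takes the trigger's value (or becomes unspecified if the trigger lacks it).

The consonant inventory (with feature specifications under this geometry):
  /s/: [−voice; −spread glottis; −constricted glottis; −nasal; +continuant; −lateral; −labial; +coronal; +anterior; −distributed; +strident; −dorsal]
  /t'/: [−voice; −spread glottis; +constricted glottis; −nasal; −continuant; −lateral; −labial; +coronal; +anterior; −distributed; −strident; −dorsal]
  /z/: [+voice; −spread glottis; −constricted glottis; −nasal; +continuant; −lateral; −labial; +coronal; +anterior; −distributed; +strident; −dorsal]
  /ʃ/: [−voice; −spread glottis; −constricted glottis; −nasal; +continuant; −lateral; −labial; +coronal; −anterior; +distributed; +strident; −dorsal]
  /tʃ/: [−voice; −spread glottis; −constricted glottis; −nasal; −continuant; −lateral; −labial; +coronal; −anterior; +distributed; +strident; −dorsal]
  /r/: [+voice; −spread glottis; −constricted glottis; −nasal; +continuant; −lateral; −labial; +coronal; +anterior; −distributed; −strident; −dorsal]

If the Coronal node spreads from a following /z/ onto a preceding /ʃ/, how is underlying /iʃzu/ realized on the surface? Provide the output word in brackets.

The Coronal node dominates the terminals [coronal], [anterior], [distributed], [strident].
The target acquires /z/'s values for everything under Coronal — [+coronal], [+anterior], [−distributed], [+strident] — while keeping its own [voice], [spread glottis], [constricted glottis], ….
The resulting bundle matches /s/ in the inventory; substituting it for /ʃ/ gives [iszu].

[iszu]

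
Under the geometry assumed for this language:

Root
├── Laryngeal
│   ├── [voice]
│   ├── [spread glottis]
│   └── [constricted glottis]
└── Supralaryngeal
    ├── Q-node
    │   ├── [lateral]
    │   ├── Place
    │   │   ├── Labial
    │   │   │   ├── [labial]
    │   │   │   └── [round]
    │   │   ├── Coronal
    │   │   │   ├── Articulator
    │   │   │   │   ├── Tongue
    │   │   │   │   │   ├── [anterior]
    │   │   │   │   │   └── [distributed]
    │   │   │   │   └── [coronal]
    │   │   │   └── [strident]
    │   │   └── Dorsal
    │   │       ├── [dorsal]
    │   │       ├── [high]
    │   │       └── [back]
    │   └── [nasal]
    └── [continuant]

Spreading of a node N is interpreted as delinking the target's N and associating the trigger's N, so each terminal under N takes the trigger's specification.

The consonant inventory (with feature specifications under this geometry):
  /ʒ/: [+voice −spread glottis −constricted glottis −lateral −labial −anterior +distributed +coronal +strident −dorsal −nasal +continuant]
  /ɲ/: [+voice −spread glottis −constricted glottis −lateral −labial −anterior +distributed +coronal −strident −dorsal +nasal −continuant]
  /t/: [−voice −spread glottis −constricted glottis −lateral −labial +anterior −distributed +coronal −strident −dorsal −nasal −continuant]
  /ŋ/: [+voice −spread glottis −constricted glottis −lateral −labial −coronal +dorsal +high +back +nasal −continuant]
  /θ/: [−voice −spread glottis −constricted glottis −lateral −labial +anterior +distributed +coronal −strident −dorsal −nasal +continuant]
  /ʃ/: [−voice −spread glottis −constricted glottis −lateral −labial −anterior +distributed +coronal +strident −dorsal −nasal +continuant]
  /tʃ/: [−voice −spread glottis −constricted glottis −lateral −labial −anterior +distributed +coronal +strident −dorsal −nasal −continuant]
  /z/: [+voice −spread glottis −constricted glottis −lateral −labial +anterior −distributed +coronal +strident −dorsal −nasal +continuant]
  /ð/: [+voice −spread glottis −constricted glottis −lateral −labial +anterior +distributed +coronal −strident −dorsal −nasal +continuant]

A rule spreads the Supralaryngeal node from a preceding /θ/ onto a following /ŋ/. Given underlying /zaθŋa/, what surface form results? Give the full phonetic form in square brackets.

The Supralaryngeal node dominates the terminals [lateral], [labial], [round], [anterior], [distributed], [coronal], [strident], [dorsal], [high], [back], [nasal], [continuant].
Spreading Supralaryngeal from /θ/ onto /ŋ/ replaces those values with /θ/'s: [−lateral], [−labial], [+anterior], [+distributed], [+coronal], [−strident], [−dorsal], [−nasal], [+continuant]. Features outside Supralaryngeal ([voice], [spread glottis], [constricted glottis]) stay as in /ŋ/.
This feature bundle is that of [ð], so /zaθŋa/ surfaces as [zaθða].

[zaθða]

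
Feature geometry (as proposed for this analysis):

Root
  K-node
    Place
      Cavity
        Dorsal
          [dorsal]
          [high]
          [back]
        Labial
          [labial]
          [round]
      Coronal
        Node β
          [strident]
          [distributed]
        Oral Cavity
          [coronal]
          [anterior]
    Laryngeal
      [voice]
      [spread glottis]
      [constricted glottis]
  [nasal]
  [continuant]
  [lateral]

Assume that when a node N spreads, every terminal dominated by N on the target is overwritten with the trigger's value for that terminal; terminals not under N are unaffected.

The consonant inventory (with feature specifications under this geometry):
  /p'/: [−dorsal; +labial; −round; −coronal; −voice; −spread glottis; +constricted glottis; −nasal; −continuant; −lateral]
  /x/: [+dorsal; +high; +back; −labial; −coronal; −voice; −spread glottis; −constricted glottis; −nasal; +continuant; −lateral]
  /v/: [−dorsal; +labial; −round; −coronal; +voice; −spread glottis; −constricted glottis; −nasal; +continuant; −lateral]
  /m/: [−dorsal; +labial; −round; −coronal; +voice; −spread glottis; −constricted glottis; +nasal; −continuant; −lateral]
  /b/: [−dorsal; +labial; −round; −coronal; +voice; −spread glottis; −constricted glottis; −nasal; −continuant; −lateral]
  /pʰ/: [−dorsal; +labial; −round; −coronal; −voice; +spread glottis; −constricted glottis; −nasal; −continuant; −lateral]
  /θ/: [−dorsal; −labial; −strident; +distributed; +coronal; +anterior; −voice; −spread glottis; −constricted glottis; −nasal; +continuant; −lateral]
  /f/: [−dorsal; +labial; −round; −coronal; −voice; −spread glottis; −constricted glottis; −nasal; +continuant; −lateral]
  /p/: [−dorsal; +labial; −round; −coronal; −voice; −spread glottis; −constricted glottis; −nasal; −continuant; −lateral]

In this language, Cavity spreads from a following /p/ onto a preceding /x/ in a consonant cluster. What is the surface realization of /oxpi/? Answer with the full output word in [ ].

[ofpi]

Cavity immediately or transitively dominates [dorsal], [high], [back], [labial], [round].
Spreading Cavity from /p/ onto /x/ replaces those values with /p/'s: [−dorsal], [+labial], [−round]. Features outside Cavity ([coronal], [voice], [spread glottis], …) stay as in /x/.
Among the inventory, only /f/ has exactly this specification, giving the surface form [ofpi].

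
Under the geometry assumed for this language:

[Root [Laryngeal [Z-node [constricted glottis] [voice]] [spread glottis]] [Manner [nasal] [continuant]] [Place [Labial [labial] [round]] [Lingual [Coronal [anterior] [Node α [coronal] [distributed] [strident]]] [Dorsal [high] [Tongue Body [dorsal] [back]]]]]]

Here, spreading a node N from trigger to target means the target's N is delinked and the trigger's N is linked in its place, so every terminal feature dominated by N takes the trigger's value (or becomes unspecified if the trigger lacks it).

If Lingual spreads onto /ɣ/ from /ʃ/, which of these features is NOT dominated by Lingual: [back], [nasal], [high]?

[nasal]

Lingual dominates exactly [anterior], [coronal], [distributed], [strident], [high], [dorsal], [back].
Of the listed options, [back], [high] are among these and would be overwritten by spreading Lingual.
[nasal] attaches under Manner, not under Lingual, so /ɣ/ retains its own value for [nasal].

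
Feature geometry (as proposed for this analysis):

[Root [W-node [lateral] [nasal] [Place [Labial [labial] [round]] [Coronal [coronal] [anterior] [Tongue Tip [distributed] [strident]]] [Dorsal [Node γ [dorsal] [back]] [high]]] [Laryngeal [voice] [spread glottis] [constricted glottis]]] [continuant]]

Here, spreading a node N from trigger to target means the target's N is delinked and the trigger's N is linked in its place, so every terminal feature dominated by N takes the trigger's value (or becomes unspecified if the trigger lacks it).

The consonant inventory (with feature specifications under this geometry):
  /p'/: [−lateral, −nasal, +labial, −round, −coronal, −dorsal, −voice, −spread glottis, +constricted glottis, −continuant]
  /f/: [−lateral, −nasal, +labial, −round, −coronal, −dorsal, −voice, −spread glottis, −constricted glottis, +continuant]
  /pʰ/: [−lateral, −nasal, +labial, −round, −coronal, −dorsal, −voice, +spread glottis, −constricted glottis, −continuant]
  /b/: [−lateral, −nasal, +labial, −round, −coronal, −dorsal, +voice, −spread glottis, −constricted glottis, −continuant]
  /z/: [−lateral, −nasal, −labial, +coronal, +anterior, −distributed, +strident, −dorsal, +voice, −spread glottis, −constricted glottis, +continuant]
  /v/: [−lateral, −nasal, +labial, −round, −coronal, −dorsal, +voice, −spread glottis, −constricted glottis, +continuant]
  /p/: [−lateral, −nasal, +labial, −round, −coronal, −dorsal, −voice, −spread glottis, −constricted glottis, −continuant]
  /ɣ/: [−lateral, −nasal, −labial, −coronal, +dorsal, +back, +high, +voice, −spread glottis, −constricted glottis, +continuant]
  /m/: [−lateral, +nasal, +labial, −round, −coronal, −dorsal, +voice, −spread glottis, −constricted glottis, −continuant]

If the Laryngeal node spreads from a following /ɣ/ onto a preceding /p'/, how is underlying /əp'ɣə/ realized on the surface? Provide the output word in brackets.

[əbɣə]

Terminals under Laryngeal in this geometry: [voice], [spread glottis], [constricted glottis].
Spreading Laryngeal from /ɣ/ onto /p'/ replaces those values with /ɣ/'s: [+voice], [−spread glottis], [−constricted glottis]. Features outside Laryngeal ([lateral], [nasal], [labial], …) stay as in /p'/.
Among the inventory, only /b/ has exactly this specification, giving the surface form [əbɣə].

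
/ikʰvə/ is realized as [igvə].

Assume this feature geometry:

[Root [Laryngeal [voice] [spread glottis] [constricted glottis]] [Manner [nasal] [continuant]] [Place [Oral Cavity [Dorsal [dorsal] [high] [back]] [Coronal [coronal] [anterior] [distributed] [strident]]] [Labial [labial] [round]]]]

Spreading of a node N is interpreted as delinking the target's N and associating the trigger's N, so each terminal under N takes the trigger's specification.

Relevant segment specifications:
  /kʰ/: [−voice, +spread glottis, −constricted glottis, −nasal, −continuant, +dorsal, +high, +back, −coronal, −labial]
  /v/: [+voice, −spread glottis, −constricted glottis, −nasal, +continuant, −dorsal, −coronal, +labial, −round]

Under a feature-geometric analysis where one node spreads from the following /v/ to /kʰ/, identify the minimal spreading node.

Comparing /kʰ/ with its surface form [g], the features that change are [voice], [spread glottis].
The smallest constituent containing every changed terminal is Laryngeal — each of its daughters lacks at least one of the affected features.
If Laryngeal spreads, every terminal under it takes /v/'s value, producing [g] as observed.
Had Root spread, [dorsal], [continuant] would have taken /v/'s values; they stay as in /kʰ/, confirming the spreading constituent is exactly Laryngeal.

Laryngeal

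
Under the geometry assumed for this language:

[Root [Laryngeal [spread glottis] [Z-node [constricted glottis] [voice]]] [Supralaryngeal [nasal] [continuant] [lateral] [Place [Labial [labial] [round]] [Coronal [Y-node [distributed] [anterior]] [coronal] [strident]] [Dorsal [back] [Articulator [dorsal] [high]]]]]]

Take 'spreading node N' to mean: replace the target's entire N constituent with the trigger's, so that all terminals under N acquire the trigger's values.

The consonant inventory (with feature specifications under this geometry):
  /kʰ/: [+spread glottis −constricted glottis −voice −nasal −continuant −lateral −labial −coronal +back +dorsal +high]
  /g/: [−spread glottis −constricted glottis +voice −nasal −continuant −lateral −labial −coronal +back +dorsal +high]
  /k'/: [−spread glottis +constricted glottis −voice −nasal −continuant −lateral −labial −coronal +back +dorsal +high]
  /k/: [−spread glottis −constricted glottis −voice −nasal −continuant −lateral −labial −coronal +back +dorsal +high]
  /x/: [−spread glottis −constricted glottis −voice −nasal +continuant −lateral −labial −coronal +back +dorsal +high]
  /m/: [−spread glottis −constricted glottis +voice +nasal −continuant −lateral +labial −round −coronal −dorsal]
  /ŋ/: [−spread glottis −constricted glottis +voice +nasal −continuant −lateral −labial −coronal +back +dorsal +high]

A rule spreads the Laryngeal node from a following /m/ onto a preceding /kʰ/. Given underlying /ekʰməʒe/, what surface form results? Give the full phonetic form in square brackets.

[egməʒe]

Laryngeal immediately or transitively dominates [spread glottis], [constricted glottis], [voice].
Spreading Laryngeal from /m/ onto /kʰ/ replaces those values with /m/'s: [−spread glottis], [−constricted glottis], [+voice]. Features outside Laryngeal ([nasal], [continuant], [lateral], …) stay as in /kʰ/.
This feature bundle is that of [g], so /ekʰməʒe/ surfaces as [egməʒe].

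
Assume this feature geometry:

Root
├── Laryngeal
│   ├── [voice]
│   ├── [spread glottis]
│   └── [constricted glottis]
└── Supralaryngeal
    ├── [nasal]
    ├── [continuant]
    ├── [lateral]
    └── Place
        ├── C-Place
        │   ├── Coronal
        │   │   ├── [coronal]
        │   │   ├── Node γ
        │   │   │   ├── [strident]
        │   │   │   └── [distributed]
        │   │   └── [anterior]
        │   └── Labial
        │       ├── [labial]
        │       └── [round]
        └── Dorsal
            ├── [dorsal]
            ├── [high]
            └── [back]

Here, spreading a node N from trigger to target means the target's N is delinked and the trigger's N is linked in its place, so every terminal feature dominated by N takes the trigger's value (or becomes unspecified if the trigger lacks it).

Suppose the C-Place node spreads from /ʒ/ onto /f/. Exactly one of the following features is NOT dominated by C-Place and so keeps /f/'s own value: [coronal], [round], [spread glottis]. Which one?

[spread glottis]

The terminals dominated by C-Place are [coronal], [strident], [distributed], [anterior], [labial], [round].
[round], [coronal] all lie under C-Place, so they are overwritten when C-Place spreads.
[spread glottis] is not within the C-Place subtree (it hangs from Laryngeal), so /f/'s [spread glottis] value survives.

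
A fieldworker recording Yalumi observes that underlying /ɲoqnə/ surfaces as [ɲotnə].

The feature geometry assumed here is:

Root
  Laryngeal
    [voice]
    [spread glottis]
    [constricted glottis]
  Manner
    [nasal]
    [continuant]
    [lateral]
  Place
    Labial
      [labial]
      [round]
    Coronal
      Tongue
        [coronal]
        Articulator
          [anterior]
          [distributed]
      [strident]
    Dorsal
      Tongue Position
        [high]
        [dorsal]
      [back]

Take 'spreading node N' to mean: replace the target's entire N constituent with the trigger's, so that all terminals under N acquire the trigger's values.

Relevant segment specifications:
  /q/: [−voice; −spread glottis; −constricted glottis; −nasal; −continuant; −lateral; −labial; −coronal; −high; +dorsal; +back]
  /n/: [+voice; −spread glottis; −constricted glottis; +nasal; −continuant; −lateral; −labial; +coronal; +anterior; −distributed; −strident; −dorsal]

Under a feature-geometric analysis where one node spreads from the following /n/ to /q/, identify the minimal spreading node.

/q/ and [t] differ in [coronal], [anterior], [distributed], [strident], [dorsal], [high], [back]; every other specified feature is identical.
Tracing each changed feature up the tree, the paths first meet at Place; any lower node misses at least one of them.
Delinking /q/'s Place and associating /n/'s Place gives precisely the feature bundle of [t].
[nasal], [voice] — on which /n/ differs from /q/ — are unchanged, so Root cannot have spread; the constituent is no larger than Place.

Place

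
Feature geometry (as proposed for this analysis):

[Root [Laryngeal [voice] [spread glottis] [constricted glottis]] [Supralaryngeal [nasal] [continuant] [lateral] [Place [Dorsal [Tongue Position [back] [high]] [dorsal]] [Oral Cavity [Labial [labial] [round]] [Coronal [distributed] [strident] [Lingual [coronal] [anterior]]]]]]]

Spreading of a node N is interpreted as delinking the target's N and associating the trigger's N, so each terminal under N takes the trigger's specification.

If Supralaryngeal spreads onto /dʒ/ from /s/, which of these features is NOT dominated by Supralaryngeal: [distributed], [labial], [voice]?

Under this geometry, Supralaryngeal contains [nasal], [continuant], [lateral], [back], [high], [dorsal], [labial], [round], [distributed], [strident], [coronal], [anterior].
Of the listed options, [distributed], [labial] are among these and would be overwritten by spreading Supralaryngeal.
But [voice] is a dependent of Laryngeal, outside Supralaryngeal; it is therefore untouched by the spreading.

[voice]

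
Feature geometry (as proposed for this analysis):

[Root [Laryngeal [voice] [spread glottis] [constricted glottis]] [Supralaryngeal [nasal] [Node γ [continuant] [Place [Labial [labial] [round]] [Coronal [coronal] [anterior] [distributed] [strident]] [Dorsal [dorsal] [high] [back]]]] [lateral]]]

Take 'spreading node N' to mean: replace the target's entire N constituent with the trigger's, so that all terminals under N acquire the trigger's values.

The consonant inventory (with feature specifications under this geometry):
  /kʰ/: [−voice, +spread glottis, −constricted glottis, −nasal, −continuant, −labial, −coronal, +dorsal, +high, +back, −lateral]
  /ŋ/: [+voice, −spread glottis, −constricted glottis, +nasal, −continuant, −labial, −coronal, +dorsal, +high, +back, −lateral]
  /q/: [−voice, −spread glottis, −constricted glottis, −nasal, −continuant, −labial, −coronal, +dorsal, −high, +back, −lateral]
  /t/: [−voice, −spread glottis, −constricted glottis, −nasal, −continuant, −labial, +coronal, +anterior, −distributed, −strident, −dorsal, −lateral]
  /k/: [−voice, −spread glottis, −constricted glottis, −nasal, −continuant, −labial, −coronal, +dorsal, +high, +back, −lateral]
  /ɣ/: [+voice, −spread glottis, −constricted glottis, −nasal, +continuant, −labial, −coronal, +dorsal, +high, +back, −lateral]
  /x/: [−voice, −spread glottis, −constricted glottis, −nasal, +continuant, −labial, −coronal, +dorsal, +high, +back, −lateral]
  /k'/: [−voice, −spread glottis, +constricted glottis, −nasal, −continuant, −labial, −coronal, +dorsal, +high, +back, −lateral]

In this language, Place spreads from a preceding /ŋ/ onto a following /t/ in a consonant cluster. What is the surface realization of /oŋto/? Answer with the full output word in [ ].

Place immediately or transitively dominates [labial], [round], [coronal], [anterior], [distributed], [strident], [dorsal], [high], [back].
Spreading Place from /ŋ/ onto /t/ replaces those values with /ŋ/'s: [−labial], [−coronal], [+dorsal], [+high], [+back]. Features outside Place ([voice], [spread glottis], [constricted glottis], …) stay as in /t/.
This feature bundle is that of [k], so /oŋto/ surfaces as [oŋko].

[oŋko]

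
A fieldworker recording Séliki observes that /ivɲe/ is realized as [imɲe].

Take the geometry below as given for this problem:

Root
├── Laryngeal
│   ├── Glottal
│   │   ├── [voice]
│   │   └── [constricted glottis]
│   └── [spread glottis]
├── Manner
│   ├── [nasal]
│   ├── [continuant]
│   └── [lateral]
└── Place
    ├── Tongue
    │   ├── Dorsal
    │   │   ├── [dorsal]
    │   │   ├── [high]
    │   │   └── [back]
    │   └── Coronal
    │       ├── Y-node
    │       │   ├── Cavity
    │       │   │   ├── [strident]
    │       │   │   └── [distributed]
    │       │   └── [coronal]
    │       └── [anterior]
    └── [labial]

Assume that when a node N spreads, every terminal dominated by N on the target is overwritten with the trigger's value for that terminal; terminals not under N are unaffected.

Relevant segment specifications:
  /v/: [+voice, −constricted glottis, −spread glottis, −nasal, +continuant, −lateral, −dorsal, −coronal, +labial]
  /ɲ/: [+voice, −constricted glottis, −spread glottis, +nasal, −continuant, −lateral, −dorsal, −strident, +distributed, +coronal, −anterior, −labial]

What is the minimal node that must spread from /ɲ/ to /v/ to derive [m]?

/v/ and [m] differ in [nasal], [continuant]; every other specified feature is identical.
In this geometry the lowest node dominating all of them is Manner: every daughter of Manner dominates only a proper subset, so no lower node suffices.
Delinking /v/'s Manner and associating /ɲ/'s Manner gives precisely the feature bundle of [m].
Had Root spread, [labial], [coronal] would have taken /ɲ/'s values; they stay as in /v/, confirming the spreading constituent is exactly Manner.

Manner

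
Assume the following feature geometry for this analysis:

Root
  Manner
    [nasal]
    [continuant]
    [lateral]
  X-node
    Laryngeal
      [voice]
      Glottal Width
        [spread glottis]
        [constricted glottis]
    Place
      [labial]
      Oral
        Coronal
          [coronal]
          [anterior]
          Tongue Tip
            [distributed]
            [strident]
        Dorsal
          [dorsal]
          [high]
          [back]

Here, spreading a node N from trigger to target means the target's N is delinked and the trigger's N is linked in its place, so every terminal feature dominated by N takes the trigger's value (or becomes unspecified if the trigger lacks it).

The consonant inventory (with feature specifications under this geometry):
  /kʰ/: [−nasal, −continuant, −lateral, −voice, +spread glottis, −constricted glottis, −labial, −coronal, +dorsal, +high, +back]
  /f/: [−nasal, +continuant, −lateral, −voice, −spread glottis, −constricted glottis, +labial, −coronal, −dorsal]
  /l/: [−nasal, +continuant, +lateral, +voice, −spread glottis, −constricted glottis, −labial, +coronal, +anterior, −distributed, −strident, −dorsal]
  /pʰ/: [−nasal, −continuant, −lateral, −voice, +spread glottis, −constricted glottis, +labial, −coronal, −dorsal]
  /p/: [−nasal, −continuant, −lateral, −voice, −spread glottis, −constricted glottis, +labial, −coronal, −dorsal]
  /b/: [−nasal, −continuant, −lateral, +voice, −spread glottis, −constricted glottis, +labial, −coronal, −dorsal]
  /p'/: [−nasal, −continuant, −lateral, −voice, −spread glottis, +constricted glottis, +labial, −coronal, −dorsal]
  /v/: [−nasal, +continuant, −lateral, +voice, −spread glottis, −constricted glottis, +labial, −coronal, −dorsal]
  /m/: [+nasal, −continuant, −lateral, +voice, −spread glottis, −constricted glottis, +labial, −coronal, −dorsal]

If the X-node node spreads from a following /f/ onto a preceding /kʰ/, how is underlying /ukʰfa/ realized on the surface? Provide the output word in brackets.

[upfa]

X-node immediately or transitively dominates [voice], [spread glottis], [constricted glottis], [labial], [coronal], [anterior], [distributed], [strident], [dorsal], [high], [back].
After delinking /kʰ/'s X-node and linking /f/'s, the affected terminals become [−voice], [−spread glottis], [−constricted glottis], [+labial], [−coronal], [−dorsal]; [nasal], [continuant], [lateral] (outside X-node) are retained from /kʰ/.
The resulting bundle matches /p/ in the inventory; substituting it for /kʰ/ gives [upfa].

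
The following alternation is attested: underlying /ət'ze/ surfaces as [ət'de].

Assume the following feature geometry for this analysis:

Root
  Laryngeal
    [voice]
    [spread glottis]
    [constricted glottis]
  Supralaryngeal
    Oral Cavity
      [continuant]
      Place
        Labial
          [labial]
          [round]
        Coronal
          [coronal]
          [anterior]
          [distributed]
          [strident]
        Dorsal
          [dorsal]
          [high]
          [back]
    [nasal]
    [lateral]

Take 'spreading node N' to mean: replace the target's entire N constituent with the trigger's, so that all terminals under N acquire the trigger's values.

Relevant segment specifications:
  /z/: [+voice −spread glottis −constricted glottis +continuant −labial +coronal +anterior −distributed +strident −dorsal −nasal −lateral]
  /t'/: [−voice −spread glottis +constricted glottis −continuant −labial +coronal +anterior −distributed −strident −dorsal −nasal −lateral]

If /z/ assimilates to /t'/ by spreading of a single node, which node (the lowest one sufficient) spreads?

Oral Cavity

Feature comparison: [continuant], [strident] differ between /z/ and [d]; the remaining terminals match.
These terminals are all dominated by Oral Cavity, and no proper subconstituent of Oral Cavity covers them all; Oral Cavity is their lowest common ancestor.
Spreading Oral Cavity from /t'/ overwrites each of those terminals with /t'/'s values, yielding exactly [d].
Features on which the two segments disagree outside Oral Cavity, such as [constricted glottis], [voice], are unchanged — nothing dominating them spread, and Oral Cavity is the minimal sufficient constituent.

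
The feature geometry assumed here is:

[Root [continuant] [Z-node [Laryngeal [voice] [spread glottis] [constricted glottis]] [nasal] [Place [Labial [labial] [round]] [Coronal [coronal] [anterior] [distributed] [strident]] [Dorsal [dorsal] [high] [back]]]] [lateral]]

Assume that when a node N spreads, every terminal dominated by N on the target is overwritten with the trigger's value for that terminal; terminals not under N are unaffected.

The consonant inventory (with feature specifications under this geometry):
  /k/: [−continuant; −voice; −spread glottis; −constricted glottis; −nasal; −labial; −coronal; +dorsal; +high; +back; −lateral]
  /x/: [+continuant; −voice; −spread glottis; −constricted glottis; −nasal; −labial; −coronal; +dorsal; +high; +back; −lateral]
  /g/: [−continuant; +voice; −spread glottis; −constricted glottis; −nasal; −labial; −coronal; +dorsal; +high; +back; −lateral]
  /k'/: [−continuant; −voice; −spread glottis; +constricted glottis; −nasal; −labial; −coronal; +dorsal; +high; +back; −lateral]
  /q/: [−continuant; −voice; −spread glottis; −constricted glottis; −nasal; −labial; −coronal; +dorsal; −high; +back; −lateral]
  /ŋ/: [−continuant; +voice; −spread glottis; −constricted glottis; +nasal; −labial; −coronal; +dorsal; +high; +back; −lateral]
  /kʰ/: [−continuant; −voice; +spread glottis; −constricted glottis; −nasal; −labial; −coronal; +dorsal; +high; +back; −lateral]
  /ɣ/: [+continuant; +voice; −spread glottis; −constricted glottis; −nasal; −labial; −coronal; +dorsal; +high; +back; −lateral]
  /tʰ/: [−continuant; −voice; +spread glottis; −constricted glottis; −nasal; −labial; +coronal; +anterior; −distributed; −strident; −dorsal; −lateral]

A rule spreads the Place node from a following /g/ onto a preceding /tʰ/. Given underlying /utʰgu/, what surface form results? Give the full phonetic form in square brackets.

[ukʰgu]

Place immediately or transitively dominates [labial], [round], [coronal], [anterior], [distributed], [strident], [dorsal], [high], [back].
The target acquires /g/'s values for everything under Place — [−labial], [−coronal], [+dorsal], [+high], [+back] — while keeping its own [continuant], [voice], [spread glottis], ….
Among the inventory, only /kʰ/ has exactly this specification, giving the surface form [ukʰgu].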